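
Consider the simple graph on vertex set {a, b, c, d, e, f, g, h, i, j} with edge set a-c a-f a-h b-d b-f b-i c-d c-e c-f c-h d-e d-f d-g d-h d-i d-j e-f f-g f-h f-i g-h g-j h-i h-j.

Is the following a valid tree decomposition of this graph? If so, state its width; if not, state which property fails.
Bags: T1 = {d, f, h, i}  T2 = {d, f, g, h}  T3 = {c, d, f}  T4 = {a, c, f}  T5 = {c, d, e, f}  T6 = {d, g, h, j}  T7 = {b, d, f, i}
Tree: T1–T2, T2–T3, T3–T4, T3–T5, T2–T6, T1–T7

No — edge (h,c) lies in no bag.

A tree decomposition must satisfy three properties: every vertex lies in some bag; for every edge, both endpoints lie together in some bag; and for every vertex, the bags containing it form a connected subtree. Here edge (h,c) lies in no bag, so the decomposition is invalid.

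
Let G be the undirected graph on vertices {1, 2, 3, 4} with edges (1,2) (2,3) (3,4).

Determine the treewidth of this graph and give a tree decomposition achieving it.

Every bag has size at most 2, so the width is 2 − 1 = 1 and tw(G) ≤ 1. G has an edge, so its treewidth is at least 1. Therefore the treewidth is 1.

Treewidth 1.
One such decomposition:
Bags: B1 = {3, 4}  B2 = {2, 3}  B3 = {1, 2}
Tree: B1–B2, B2–B3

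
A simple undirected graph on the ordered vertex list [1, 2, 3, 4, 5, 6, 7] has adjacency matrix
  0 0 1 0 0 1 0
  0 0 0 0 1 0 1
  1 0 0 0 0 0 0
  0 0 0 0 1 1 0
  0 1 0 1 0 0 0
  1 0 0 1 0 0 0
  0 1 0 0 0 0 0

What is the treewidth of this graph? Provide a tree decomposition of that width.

Every bag has size at most 2, so the width is 2 − 1 = 1 and tw(G) ≤ 1. Any graph with an edge has treewidth ≥ 1, and G has the edge 3–1. Combining the bounds, tw(G) = 1.

Treewidth 1.
One such decomposition:
Bags: B1 = {1, 3}  B2 = {1, 6}  B3 = {4, 6}  B4 = {4, 5}  B5 = {2, 5}  B6 = {2, 7}
Tree: B1–B2, B2–B3, B3–B4, B4–B5, B5–B6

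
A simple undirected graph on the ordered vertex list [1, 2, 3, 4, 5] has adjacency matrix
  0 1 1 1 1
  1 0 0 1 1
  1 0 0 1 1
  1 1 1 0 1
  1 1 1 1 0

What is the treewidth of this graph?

3

A width-3 tree decomposition is:
Bags: B1 = {1, 2, 4, 5}  B2 = {1, 3, 4, 5}
Tree: B1–B2
The largest bag has 4 vertices, giving width 3; this decomposition certifies tw(G) ≤ 3. For the lower bound, the 4 vertices {1, 2, 4, 5} are pairwise adjacent, and any tree decomposition puts a clique entirely inside one bag — forcing width ≥ 3. Hence tw(G) = 3 exactly.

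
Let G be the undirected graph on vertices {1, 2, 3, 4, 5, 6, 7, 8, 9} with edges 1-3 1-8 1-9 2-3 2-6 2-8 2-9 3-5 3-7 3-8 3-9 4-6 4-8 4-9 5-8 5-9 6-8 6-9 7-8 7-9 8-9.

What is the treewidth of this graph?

A width-3 tree decomposition is:
Bags: B1 = {1, 3, 8, 9}  B2 = {3, 7, 8, 9}  B3 = {2, 3, 8, 9}  B4 = {2, 6, 8, 9}  B5 = {3, 5, 8, 9}  B6 = {4, 6, 8, 9}
Tree: B1–B2, B1–B3, B3–B4, B1–B5, B4–B6
Every bag has size at most 4, so the width is 4 − 1 = 3 and tw(G) ≤ 3. On the other hand G contains the 4-clique {1, 3, 8, 9}. A clique must lie in a single bag of any decomposition, so no decomposition can have width below 3. Combining the bounds, tw(G) = 3.

3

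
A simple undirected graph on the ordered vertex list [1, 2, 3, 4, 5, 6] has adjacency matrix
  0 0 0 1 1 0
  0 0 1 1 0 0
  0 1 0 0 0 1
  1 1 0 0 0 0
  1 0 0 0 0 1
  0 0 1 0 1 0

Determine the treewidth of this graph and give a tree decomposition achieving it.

Each bag holds 3 vertices, so the decomposition has width 2, which upper-bounds the treewidth. The edges 6–5–1–4–2–3–6 form a cycle, so G is not a tree and its treewidth is at least 2. The upper and lower bounds meet at 2, so that is the treewidth.

Treewidth 2.
One optimal decomposition is:
Bags: B1 = {1, 5, 6}  B2 = {1, 4, 6}  B3 = {2, 4, 6}  B4 = {2, 3, 6}
Tree: B1–B2, B2–B3, B3–B4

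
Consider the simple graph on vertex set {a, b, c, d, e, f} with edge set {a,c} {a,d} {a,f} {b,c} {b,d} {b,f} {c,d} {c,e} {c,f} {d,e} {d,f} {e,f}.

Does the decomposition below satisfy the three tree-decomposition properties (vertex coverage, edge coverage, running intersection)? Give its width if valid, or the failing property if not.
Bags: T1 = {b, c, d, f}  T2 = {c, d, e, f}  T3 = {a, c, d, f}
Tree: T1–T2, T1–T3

Vertex coverage: the bags together contain {a, b, c, d, e, f}, the full vertex set. Edge coverage: each edge of G has both endpoints in at least one bag. Running intersection: for every vertex, the bags containing it form a connected subtree. All three properties hold, so this is a valid tree decomposition of width max|bag| − 1 = 3, and hence tw(G) ≤ 3.

Yes; width 3.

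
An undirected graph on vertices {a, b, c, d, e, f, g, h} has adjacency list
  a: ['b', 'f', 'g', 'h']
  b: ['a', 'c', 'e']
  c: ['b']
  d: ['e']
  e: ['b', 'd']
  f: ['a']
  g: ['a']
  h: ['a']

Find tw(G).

1

A width-1 tree decomposition is:
Bags: B1 = {a, b}  B2 = {b, e}  B3 = {a, g}  B4 = {b, c}  B5 = {d, e}  B6 = {a, f}  B7 = {a, h}
Tree: B1–B2, B1–B3, B1–B4, B2–B5, B3–B6, B3–B7
Every bag has size at most 2, so the width is 2 − 1 = 1 and tw(G) ≤ 1. Any graph with an edge has treewidth ≥ 1, and G has the edge a–b. The upper and lower bounds meet at 1, so that is the treewidth.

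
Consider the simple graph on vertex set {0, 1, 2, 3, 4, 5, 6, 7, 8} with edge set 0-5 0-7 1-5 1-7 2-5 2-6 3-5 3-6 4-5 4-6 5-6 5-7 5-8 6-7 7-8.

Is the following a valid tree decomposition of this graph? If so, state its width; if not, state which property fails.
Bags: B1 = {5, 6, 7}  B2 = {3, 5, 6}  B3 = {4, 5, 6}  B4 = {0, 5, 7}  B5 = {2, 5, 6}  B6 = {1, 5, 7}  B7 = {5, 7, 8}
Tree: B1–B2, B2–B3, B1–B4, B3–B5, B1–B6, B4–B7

Yes; width 2.

Every vertex of G appears in some bag (union = {0, 1, 2, 3, 4, 5, 6, 7, 8}); every edge is covered by a bag; and for each vertex v the set of bags containing v is connected in the bag tree. The decomposition is therefore valid. The largest bag has 3 vertices, so the width is 2.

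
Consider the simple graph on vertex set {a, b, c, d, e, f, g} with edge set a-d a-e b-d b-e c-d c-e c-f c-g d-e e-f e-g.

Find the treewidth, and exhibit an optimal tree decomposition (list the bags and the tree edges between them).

Treewidth 2.
One optimal decomposition is:
Bags: B1 = {c, e, g}  B2 = {c, d, e}  B3 = {b, d, e}  B4 = {c, e, f}  B5 = {a, d, e}
Tree: B1–B2, B2–B3, B2–B4, B3–B5

The largest bag has 3 vertices, giving width 2; this decomposition certifies tw(G) ≤ 2. For the lower bound, the 3 vertices {c, d, e} are pairwise adjacent, and any tree decomposition puts a clique entirely inside one bag — forcing width ≥ 2. Combining the bounds, tw(G) = 2.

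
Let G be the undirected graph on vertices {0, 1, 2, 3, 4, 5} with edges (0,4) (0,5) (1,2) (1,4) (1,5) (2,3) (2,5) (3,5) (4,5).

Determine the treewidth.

A width-2 tree decomposition is:
Bags: B1 = {2, 3, 5}  B2 = {1, 2, 5}  B3 = {1, 4, 5}  B4 = {0, 4, 5}
Tree: B1–B2, B2–B3, B3–B4
Each bag holds 3 vertices, so the decomposition has width 2, which upper-bounds the treewidth. On the other hand G contains the 3-clique {0, 4, 5}. A clique must lie in a single bag of any decomposition, so no decomposition can have width below 2. Therefore the treewidth is 2.

2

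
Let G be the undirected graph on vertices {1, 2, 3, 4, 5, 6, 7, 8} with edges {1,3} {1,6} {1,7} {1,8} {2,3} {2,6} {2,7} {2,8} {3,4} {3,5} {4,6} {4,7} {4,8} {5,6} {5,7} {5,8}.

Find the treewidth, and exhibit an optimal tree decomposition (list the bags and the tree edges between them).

Each bag holds 5 vertices, so the decomposition has width 4, which upper-bounds the treewidth. For the lower bound: the 5 vertex sets {4,8}, {2,3}, {5,7}, {1}, {6} are disjoint, each induces a connected subgraph, and every pair is joined by at least one edge of G. Contracting each set to a single vertex therefore yields K_{5} as a minor, and since treewidth is minor-monotone, tw(G) ≥ tw(K_{5}) = 4. Hence tw(G) = 4 exactly.

Treewidth 4.
One optimal decomposition is:
Bags: B1 = {1, 2, 4, 5, 8}  B2 = {1, 2, 3, 4, 5}  B3 = {1, 2, 4, 5, 7}  B4 = {1, 2, 4, 5, 6}
Tree: B1–B2, B2–B3, B3–B4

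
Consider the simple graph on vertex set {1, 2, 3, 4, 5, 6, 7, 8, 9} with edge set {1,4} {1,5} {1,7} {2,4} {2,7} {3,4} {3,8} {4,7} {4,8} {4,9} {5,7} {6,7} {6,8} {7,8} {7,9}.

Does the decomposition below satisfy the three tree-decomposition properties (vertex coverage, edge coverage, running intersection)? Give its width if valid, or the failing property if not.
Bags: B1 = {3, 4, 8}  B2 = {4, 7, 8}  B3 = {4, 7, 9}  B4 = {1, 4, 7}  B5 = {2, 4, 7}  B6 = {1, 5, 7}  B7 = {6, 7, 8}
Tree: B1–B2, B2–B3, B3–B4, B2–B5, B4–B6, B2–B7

Yes; width 2.

Vertex coverage: the bags together contain {1, 2, 3, 4, 5, 6, 7, 8, 9}, the full vertex set. Edge coverage: each edge of G has both endpoints in at least one bag. Running intersection: for every vertex, the bags containing it form a connected subtree. All three properties hold, so this is a valid tree decomposition of width max|bag| − 1 = 2, and hence tw(G) ≤ 2.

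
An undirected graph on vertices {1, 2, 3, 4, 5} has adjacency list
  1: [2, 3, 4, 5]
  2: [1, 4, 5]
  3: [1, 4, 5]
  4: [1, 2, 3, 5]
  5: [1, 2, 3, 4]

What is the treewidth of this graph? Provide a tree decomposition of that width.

The largest bag has 4 vertices, giving width 3; this decomposition certifies tw(G) ≤ 3. Conversely, {1, 2, 4, 5} is a clique of size 4, and the vertices of any clique must share a bag in every tree decomposition; so some bag has ≥ 4 vertices and tw(G) ≥ 3. Combining the bounds, tw(G) = 3.

Treewidth 3.
Bags: B1 = {1, 2, 4, 5}  B2 = {1, 3, 4, 5}
Tree: B1–B2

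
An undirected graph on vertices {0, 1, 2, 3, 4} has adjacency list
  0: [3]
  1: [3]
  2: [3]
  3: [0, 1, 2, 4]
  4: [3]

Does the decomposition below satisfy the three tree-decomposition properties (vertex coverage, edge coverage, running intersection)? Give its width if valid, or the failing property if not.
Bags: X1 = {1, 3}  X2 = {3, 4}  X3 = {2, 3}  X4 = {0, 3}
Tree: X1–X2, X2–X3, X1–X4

Every vertex of G appears in some bag (union = {0, 1, 2, 3, 4}); every edge is covered by a bag; and for each vertex v the set of bags containing v is connected in the bag tree. The decomposition is therefore valid. The largest bag has 2 vertices, so the width is 1.

Yes; width 1.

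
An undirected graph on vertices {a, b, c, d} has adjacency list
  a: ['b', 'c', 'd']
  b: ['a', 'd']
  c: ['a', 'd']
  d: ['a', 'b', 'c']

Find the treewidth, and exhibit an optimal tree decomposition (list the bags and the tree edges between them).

Each bag holds 3 vertices, so the decomposition has width 2, which upper-bounds the treewidth. Conversely, {a, c, d} is a clique of size 3, and the vertices of any clique must share a bag in every tree decomposition; so some bag has ≥ 3 vertices and tw(G) ≥ 2. The upper and lower bounds meet at 2, so that is the treewidth.

Treewidth 2.
One such decomposition:
Bags: B1 = {a, c, d}  B2 = {a, b, d}
Tree: B1–B2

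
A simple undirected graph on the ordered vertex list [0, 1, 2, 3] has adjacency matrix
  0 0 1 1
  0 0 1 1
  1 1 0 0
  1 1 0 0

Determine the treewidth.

A width-2 tree decomposition is:
Bags: B1 = {1, 2, 3}  B2 = {0, 2, 3}
Tree: B1–B2
The largest bag has 3 vertices, giving width 2; this decomposition certifies tw(G) ≤ 2. For the lower bound, G contains the cycle 3–1–2–0–3, so G is not a forest; only forests have treewidth ≤ 1, hence tw(G) ≥ 2. The upper and lower bounds meet at 2, so that is the treewidth.

2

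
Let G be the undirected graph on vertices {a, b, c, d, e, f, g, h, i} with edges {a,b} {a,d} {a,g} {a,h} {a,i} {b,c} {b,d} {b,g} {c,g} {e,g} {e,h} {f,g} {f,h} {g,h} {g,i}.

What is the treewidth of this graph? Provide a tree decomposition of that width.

The largest bag has 3 vertices, giving width 2; this decomposition certifies tw(G) ≤ 2. Conversely, {a, b, d} is a clique of size 3, and the vertices of any clique must share a bag in every tree decomposition; so some bag has ≥ 3 vertices and tw(G) ≥ 2. Hence tw(G) = 2 exactly.

Treewidth 2.
One optimal decomposition is:
Bags: B1 = {a, b, g}  B2 = {a, g, i}  B3 = {a, b, d}  B4 = {b, c, g}  B5 = {a, g, h}  B6 = {f, g, h}  B7 = {e, g, h}
Tree: B1–B2, B1–B3, B1–B4, B2–B5, B5–B6, B5–B7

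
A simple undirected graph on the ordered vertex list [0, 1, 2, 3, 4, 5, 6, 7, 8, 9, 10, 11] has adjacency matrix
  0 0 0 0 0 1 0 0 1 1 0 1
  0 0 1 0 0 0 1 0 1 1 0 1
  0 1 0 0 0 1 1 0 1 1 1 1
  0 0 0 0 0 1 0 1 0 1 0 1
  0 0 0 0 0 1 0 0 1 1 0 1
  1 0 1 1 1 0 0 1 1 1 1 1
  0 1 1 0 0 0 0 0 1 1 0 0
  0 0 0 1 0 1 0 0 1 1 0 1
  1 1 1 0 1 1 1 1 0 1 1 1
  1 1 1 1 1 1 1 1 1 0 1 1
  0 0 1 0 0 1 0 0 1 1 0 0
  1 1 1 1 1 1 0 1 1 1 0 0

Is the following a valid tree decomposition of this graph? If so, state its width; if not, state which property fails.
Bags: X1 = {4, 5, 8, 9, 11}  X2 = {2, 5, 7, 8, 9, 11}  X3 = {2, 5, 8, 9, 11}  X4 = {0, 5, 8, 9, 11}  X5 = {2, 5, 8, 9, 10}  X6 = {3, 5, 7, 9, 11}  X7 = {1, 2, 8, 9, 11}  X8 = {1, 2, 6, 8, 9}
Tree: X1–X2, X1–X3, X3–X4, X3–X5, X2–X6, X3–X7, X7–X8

A tree decomposition must satisfy three properties: every vertex lies in some bag; for every edge, both endpoints lie together in some bag; and for every vertex, the bags containing it form a connected subtree. Here bags containing vertex 2 are not connected in the tree, so the decomposition is invalid.

No — bags containing vertex 2 are not connected in the tree.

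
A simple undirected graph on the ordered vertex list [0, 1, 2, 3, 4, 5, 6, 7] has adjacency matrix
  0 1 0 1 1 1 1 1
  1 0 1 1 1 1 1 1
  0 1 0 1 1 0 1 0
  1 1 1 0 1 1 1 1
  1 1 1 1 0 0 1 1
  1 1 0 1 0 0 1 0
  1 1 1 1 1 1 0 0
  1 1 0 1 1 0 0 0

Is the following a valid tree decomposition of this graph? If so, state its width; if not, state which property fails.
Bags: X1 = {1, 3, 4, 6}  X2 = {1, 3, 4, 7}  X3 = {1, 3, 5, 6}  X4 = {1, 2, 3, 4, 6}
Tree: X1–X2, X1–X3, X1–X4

A tree decomposition must satisfy three properties: every vertex lies in some bag; for every edge, both endpoints lie together in some bag; and for every vertex, the bags containing it form a connected subtree. Here vertex 0 appears in no bag, so the decomposition is invalid.

No — vertex 0 appears in no bag.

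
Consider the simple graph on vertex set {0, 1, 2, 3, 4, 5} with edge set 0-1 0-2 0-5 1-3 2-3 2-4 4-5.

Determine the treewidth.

A width-2 tree decomposition is:
Bags: B1 = {0, 1, 3}  B2 = {0, 2, 3}  B3 = {0, 2, 5}  B4 = {2, 4, 5}
Tree: B1–B2, B2–B3, B3–B4
The largest bag has 3 vertices, giving width 2; this decomposition certifies tw(G) ≤ 2. The edges 1–3–2–0–1 form a cycle, so G is not a tree and its treewidth is at least 2. The upper and lower bounds meet at 2, so that is the treewidth.

2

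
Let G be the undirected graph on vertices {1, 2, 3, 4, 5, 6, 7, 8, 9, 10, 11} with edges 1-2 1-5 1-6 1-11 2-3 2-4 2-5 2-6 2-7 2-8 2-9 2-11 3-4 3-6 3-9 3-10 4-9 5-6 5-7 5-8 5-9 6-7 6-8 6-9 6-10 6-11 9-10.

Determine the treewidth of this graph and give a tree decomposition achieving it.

Treewidth 3.
Bags: B1 = {2, 3, 6, 9}  B2 = {2, 5, 6, 9}  B3 = {2, 3, 4, 9}  B4 = {1, 2, 5, 6}  B5 = {3, 6, 9, 10}  B6 = {2, 5, 6, 8}  B7 = {1, 2, 6, 11}  B8 = {2, 5, 6, 7}
Tree: B1–B2, B1–B3, B2–B4, B1–B5, B2–B6, B4–B7, B6–B8

Every bag has size at most 4, so the width is 4 − 1 = 3 and tw(G) ≤ 3. For the lower bound, the 4 vertices {2, 3, 4, 9} are pairwise adjacent, and any tree decomposition puts a clique entirely inside one bag — forcing width ≥ 3. Combining the bounds, tw(G) = 3.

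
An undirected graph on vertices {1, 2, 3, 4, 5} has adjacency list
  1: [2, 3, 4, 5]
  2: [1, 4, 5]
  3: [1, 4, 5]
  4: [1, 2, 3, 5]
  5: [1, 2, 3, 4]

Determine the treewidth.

A width-3 tree decomposition is:
Bags: B1 = {1, 3, 4, 5}  B2 = {1, 2, 4, 5}
Tree: B1–B2
Every bag has size at most 4, so the width is 4 − 1 = 3 and tw(G) ≤ 3. On the other hand G contains the 4-clique {1, 2, 4, 5}. A clique must lie in a single bag of any decomposition, so no decomposition can have width below 3. Therefore the treewidth is 3.

3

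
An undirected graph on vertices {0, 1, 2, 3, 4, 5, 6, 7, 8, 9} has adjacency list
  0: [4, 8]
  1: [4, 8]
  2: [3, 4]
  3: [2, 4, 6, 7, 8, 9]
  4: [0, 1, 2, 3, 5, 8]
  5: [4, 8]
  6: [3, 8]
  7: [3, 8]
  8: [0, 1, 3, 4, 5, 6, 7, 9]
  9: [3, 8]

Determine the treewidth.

2

A width-2 tree decomposition is:
Bags: B1 = {3, 7, 8}  B2 = {3, 4, 8}  B3 = {1, 4, 8}  B4 = {2, 3, 4}  B5 = {0, 4, 8}  B6 = {4, 5, 8}  B7 = {3, 6, 8}  B8 = {3, 8, 9}
Tree: B1–B2, B2–B3, B2–B4, B3–B5, B5–B6, B1–B7, B1–B8
Each bag holds 3 vertices, so the decomposition has width 2, which upper-bounds the treewidth. For the lower bound, the 3 vertices {0, 4, 8} are pairwise adjacent, and any tree decomposition puts a clique entirely inside one bag — forcing width ≥ 2. The upper and lower bounds meet at 2, so that is the treewidth.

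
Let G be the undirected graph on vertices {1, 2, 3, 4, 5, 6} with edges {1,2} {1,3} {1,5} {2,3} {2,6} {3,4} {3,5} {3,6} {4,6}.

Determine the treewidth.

2

A width-2 tree decomposition is:
Bags: B1 = {1, 2, 3}  B2 = {2, 3, 6}  B3 = {3, 4, 6}  B4 = {1, 3, 5}
Tree: B1–B2, B2–B3, B1–B4
The largest bag has 3 vertices, giving width 2; this decomposition certifies tw(G) ≤ 2. On the other hand G contains the 3-clique {1, 2, 3}. A clique must lie in a single bag of any decomposition, so no decomposition can have width below 2. The upper and lower bounds meet at 2, so that is the treewidth.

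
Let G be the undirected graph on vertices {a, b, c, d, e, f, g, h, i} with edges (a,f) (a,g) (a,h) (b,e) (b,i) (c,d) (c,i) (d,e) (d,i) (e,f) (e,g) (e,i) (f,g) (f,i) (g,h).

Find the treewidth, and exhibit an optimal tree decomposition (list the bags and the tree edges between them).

Treewidth 2.
One such decomposition:
Bags: B1 = {b, e, i}  B2 = {d, e, i}  B3 = {c, d, i}  B4 = {e, f, i}  B5 = {e, f, g}  B6 = {a, f, g}  B7 = {a, g, h}
Tree: B1–B2, B2–B3, B2–B4, B4–B5, B5–B6, B6–B7

The largest bag has 3 vertices, giving width 2; this decomposition certifies tw(G) ≤ 2. Conversely, {e, f, g} is a clique of size 3, and the vertices of any clique must share a bag in every tree decomposition; so some bag has ≥ 3 vertices and tw(G) ≥ 2. Therefore the treewidth is 2.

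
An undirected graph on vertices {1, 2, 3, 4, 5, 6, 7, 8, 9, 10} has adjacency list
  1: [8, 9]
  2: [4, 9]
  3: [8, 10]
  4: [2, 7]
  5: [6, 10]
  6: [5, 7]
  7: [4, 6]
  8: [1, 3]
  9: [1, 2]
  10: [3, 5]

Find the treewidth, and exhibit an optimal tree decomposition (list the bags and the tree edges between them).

Every bag has size at most 3, so the width is 3 − 1 = 2 and tw(G) ≤ 2. Since 5–6–7–4–2–9–1–8–3–10–5 is a cycle in G, G is not acyclic. Forests are exactly the graphs of treewidth ≤ 1, so tw(G) ≥ 2. Combining the bounds, tw(G) = 2.

Treewidth 2.
One such decomposition:
Bags: B1 = {5, 6, 7}  B2 = {4, 5, 7}  B3 = {2, 4, 5}  B4 = {2, 5, 9}  B5 = {1, 5, 9}  B6 = {1, 5, 8}  B7 = {3, 5, 8}  B8 = {3, 5, 10}
Tree: B1–B2, B2–B3, B3–B4, B4–B5, B5–B6, B6–B7, B7–B8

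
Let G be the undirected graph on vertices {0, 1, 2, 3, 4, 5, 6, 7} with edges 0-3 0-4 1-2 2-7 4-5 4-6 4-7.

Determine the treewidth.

A width-1 tree decomposition is:
Bags: B1 = {0, 4}  B2 = {4, 5}  B3 = {4, 7}  B4 = {2, 7}  B5 = {0, 3}  B6 = {1, 2}  B7 = {4, 6}
Tree: B1–B2, B2–B3, B3–B4, B1–B5, B4–B6, B2–B7
The largest bag has 2 vertices, giving width 1; this decomposition certifies tw(G) ≤ 1. Since G has at least one edge (e.g. 4–0), it is not an edgeless graph, so tw(G) ≥ 1. Hence tw(G) = 1 exactly.

1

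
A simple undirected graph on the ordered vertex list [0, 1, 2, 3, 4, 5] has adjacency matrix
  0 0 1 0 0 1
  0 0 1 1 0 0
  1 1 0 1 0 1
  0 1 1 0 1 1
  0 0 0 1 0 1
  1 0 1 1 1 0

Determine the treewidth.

A width-2 tree decomposition is:
Bags: B1 = {1, 2, 3}  B2 = {2, 3, 5}  B3 = {0, 2, 5}  B4 = {3, 4, 5}
Tree: B1–B2, B2–B3, B2–B4
The largest bag has 3 vertices, giving width 2; this decomposition certifies tw(G) ≤ 2. Conversely, {0, 2, 5} is a clique of size 3, and the vertices of any clique must share a bag in every tree decomposition; so some bag has ≥ 3 vertices and tw(G) ≥ 2. Hence tw(G) = 2 exactly.

2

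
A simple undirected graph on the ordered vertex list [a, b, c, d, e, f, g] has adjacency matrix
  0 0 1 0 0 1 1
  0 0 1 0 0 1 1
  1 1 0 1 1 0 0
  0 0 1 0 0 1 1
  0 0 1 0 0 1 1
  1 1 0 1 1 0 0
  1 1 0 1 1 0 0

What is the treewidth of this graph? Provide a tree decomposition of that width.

Treewidth 3.
One optimal decomposition is:
Bags: B1 = {b, c, f, g}  B2 = {a, c, f, g}  B3 = {c, d, f, g}  B4 = {c, e, f, g}
Tree: B1–B2, B2–B3, B3–B4

Every bag has size at most 4, so the width is 4 − 1 = 3 and tw(G) ≤ 3. For the lower bound: the 4 vertex sets {b,f}, {a,g}, {c}, {d} are disjoint, each induces a connected subgraph, and every pair is joined by at least one edge of G. Contracting each set to a single vertex therefore yields K_{4} as a minor, and since treewidth is minor-monotone, tw(G) ≥ tw(K_{4}) = 3. Therefore the treewidth is 3.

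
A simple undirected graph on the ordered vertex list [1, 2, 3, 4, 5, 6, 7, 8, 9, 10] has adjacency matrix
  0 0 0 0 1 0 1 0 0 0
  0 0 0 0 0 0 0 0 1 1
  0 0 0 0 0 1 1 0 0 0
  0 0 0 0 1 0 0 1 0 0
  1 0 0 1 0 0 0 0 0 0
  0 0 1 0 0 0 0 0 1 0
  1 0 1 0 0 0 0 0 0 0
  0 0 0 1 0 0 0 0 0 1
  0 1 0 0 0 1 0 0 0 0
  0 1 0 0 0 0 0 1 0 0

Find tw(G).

A width-2 tree decomposition is:
Bags: B1 = {2, 6, 9}  B2 = {2, 3, 6}  B3 = {2, 3, 7}  B4 = {1, 2, 7}  B5 = {1, 2, 5}  B6 = {2, 4, 5}  B7 = {2, 4, 8}  B8 = {2, 8, 10}
Tree: B1–B2, B2–B3, B3–B4, B4–B5, B5–B6, B6–B7, B7–B8
Each bag holds 3 vertices, so the decomposition has width 2, which upper-bounds the treewidth. Since 2–9–6–3–7–1–5–4–8–10–2 is a cycle in G, G is not acyclic. Forests are exactly the graphs of treewidth ≤ 1, so tw(G) ≥ 2. Therefore the treewidth is 2.

2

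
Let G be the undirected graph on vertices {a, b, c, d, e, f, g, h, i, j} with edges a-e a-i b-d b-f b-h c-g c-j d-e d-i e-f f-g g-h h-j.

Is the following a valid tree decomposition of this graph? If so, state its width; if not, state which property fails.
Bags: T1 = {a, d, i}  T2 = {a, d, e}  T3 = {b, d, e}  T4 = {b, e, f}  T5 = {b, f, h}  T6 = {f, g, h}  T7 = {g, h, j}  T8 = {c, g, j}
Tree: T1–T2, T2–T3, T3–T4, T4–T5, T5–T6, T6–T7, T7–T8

Checking the three conditions: (i) the bags cover all of {a, b, c, d, e, f, g, h, i, j}; (ii) for each edge, some bag contains both endpoints; (iii) the bags containing any fixed vertex form a subtree. All hold, so the decomposition is valid with width 3 − 1 = 2.

Yes; width 2.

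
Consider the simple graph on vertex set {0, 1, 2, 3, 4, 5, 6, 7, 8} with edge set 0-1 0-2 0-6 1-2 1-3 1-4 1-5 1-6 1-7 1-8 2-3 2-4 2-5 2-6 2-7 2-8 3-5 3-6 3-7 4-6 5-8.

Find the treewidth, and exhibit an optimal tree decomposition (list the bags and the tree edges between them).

Treewidth 3.
One such decomposition:
Bags: B1 = {1, 2, 3, 6}  B2 = {1, 2, 3, 5}  B3 = {0, 1, 2, 6}  B4 = {1, 2, 5, 8}  B5 = {1, 2, 3, 7}  B6 = {1, 2, 4, 6}
Tree: B1–B2, B1–B3, B2–B4, B2–B5, B3–B6

The largest bag has 4 vertices, giving width 3; this decomposition certifies tw(G) ≤ 3. On the other hand G contains the 4-clique {0, 1, 2, 6}. A clique must lie in a single bag of any decomposition, so no decomposition can have width below 3. Combining the bounds, tw(G) = 3.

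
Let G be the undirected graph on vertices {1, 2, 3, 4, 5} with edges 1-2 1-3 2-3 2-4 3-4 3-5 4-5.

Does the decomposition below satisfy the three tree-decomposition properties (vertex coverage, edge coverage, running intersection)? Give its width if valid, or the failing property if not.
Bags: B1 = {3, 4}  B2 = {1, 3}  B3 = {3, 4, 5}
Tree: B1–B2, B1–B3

A tree decomposition must satisfy three properties: every vertex lies in some bag; for every edge, both endpoints lie together in some bag; and for every vertex, the bags containing it form a connected subtree. Here vertex 2 appears in no bag, so the decomposition is invalid.

No — vertex 2 appears in no bag.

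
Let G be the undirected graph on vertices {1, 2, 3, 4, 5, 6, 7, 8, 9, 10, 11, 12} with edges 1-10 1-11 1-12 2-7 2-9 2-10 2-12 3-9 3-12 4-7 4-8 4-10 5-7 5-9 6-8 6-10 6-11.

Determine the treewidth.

A width-3 tree decomposition is:
Bags: B1 = {1, 6, 8, 11}  B2 = {1, 6, 8, 10}  B3 = {1, 4, 8, 10}  B4 = {1, 4, 10, 12}  B5 = {2, 4, 10, 12}  B6 = {2, 4, 7, 12}  B7 = {2, 3, 7, 12}  B8 = {2, 3, 7, 9}  B9 = {3, 5, 7, 9}
Tree: B1–B2, B2–B3, B3–B4, B4–B5, B5–B6, B6–B7, B7–B8, B8–B9
Each bag holds 4 vertices, so the decomposition has width 3, which upper-bounds the treewidth. For the lower bound: the 4 vertex sets {6,8,11}, {1}, {10}, {2,4,7,12} are disjoint, each induces a connected subgraph, and every pair is joined by at least one edge of G. Contracting each set to a single vertex therefore yields K_{4} as a minor, and since treewidth is minor-monotone, tw(G) ≥ tw(K_{4}) = 3. Therefore the treewidth is 3.

3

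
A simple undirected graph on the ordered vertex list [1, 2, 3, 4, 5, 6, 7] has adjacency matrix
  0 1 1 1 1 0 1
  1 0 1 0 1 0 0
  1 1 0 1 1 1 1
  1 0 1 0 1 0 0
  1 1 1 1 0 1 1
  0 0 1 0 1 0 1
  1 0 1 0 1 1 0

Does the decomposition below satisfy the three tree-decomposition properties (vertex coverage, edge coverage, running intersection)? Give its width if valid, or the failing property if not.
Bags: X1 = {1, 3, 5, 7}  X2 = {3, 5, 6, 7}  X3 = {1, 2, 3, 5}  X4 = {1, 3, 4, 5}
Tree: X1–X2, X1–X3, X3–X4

Vertex coverage: the bags together contain {1, 2, 3, 4, 5, 6, 7}, the full vertex set. Edge coverage: each edge of G has both endpoints in at least one bag. Running intersection: for every vertex, the bags containing it form a connected subtree. All three properties hold, so this is a valid tree decomposition of width max|bag| − 1 = 3, and hence tw(G) ≤ 3.

Yes; width 3.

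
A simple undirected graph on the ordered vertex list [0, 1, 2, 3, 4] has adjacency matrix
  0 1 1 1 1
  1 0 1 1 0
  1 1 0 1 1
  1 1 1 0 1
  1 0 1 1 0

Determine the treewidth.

3

A width-3 tree decomposition is:
Bags: B1 = {0, 2, 3, 4}  B2 = {0, 1, 2, 3}
Tree: B1–B2
The largest bag has 4 vertices, giving width 3; this decomposition certifies tw(G) ≤ 3. On the other hand G contains the 4-clique {0, 1, 2, 3}. A clique must lie in a single bag of any decomposition, so no decomposition can have width below 3. Therefore the treewidth is 3.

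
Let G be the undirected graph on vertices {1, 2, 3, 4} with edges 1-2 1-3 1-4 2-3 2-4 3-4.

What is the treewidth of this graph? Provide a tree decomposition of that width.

Treewidth 3.
One such decomposition:
Bags: B1 = {1, 2, 3, 4}
Tree: (single bag)

With just one bag of size 4, the width is 4 − 1 = 3, so tw(G) ≤ 3. On the other hand G contains the 4-clique {1, 2, 3, 4}. A clique must lie in a single bag of any decomposition, so no decomposition can have width below 3. The upper and lower bounds meet at 3, so that is the treewidth.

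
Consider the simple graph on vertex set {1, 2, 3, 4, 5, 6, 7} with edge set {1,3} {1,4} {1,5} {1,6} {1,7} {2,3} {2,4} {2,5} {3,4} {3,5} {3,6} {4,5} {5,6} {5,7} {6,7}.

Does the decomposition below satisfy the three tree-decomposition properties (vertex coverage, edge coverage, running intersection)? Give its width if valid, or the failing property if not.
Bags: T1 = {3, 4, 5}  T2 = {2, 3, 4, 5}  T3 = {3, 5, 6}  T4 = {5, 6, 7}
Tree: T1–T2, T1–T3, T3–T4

A tree decomposition must satisfy three properties: every vertex lies in some bag; for every edge, both endpoints lie together in some bag; and for every vertex, the bags containing it form a connected subtree. Here vertex 1 appears in no bag, so the decomposition is invalid.

No — vertex 1 appears in no bag.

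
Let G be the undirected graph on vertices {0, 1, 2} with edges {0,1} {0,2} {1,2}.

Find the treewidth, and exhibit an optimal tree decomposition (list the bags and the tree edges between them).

With just one bag of size 3, the width is 3 − 1 = 2, so tw(G) ≤ 2. For the lower bound, the 3 vertices {0, 1, 2} are pairwise adjacent, and any tree decomposition puts a clique entirely inside one bag — forcing width ≥ 2. Therefore the treewidth is 2.

Treewidth 2.
Bags: B1 = {0, 1, 2}
Tree: (single bag)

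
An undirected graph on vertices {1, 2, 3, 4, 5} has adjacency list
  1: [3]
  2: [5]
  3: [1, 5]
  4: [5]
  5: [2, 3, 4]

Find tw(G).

1

A width-1 tree decomposition is:
Bags: B1 = {2, 5}  B2 = {3, 5}  B3 = {1, 3}  B4 = {4, 5}
Tree: B1–B2, B2–B3, B1–B4
Every bag has size at most 2, so the width is 2 − 1 = 1 and tw(G) ≤ 1. G has an edge, so its treewidth is at least 1. Combining the bounds, tw(G) = 1.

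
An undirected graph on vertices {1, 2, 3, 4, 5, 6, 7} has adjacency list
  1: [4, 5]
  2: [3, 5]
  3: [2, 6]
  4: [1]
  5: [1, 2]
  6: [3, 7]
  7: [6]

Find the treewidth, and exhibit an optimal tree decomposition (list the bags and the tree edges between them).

Treewidth 1.
Bags: B1 = {1, 4}  B2 = {1, 5}  B3 = {2, 5}  B4 = {2, 3}  B5 = {3, 6}  B6 = {6, 7}
Tree: B1–B2, B2–B3, B3–B4, B4–B5, B5–B6

The largest bag has 2 vertices, giving width 1; this decomposition certifies tw(G) ≤ 1. G has an edge, so its treewidth is at least 1. Hence tw(G) = 1 exactly.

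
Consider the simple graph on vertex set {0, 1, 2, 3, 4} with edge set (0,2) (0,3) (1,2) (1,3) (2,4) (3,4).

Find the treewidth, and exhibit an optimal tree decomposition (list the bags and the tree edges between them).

Treewidth 2.
One such decomposition:
Bags: B1 = {0, 2, 3}  B2 = {1, 2, 3}  B3 = {2, 3, 4}
Tree: B1–B2, B2–B3

Each bag holds 3 vertices, so the decomposition has width 2, which upper-bounds the treewidth. The edges 3–0–2–1–3 form a cycle, so G is not a tree and its treewidth is at least 2. Combining the bounds, tw(G) = 2.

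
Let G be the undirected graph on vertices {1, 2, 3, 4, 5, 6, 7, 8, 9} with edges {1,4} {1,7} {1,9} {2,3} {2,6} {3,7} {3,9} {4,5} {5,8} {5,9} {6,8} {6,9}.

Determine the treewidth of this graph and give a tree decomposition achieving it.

Each bag holds 4 vertices, so the decomposition has width 3, which upper-bounds the treewidth. For the lower bound: the 4 vertex sets {4,5,8}, {1}, {9}, {2,3,6,7} are disjoint, each induces a connected subgraph, and every pair is joined by at least one edge of G. Contracting each set to a single vertex therefore yields K_{4} as a minor, and since treewidth is minor-monotone, tw(G) ≥ tw(K_{4}) = 3. Hence tw(G) = 3 exactly.

Treewidth 3.
One optimal decomposition is:
Bags: B1 = {1, 4, 5, 8}  B2 = {1, 5, 8, 9}  B3 = {1, 6, 8, 9}  B4 = {1, 6, 7, 9}  B5 = {3, 6, 7, 9}  B6 = {2, 3, 6, 7}
Tree: B1–B2, B2–B3, B3–B4, B4–B5, B5–B6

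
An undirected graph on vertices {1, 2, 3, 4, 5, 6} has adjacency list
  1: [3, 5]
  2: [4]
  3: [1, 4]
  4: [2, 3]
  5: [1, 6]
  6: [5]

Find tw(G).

A width-1 tree decomposition is:
Bags: B1 = {2, 4}  B2 = {3, 4}  B3 = {1, 3}  B4 = {1, 5}  B5 = {5, 6}
Tree: B1–B2, B2–B3, B3–B4, B4–B5
Every bag has size at most 2, so the width is 2 − 1 = 1 and tw(G) ≤ 1. G has an edge, so its treewidth is at least 1. Hence tw(G) = 1 exactly.

1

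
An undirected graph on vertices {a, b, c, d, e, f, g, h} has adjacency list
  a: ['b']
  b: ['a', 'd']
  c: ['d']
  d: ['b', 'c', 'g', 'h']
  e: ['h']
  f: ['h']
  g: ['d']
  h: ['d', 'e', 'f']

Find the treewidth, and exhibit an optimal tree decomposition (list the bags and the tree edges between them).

Each bag holds 2 vertices, so the decomposition has width 1, which upper-bounds the treewidth. Since G has at least one edge (e.g. b–d), it is not an edgeless graph, so tw(G) ≥ 1. The upper and lower bounds meet at 1, so that is the treewidth.

Treewidth 1.
One such decomposition:
Bags: B1 = {b, d}  B2 = {d, g}  B3 = {a, b}  B4 = {d, h}  B5 = {c, d}  B6 = {e, h}  B7 = {f, h}
Tree: B1–B2, B1–B3, B1–B4, B4–B5, B4–B6, B4–B7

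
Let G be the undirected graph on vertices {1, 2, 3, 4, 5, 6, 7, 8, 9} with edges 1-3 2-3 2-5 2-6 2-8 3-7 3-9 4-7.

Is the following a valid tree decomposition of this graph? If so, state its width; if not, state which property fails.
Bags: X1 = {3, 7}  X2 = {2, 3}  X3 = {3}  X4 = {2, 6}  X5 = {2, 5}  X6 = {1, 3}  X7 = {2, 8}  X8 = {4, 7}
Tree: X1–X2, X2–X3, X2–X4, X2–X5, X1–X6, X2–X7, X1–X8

A tree decomposition must satisfy three properties: every vertex lies in some bag; for every edge, both endpoints lie together in some bag; and for every vertex, the bags containing it form a connected subtree. Here vertex 9 appears in no bag, so the decomposition is invalid.

No — vertex 9 appears in no bag.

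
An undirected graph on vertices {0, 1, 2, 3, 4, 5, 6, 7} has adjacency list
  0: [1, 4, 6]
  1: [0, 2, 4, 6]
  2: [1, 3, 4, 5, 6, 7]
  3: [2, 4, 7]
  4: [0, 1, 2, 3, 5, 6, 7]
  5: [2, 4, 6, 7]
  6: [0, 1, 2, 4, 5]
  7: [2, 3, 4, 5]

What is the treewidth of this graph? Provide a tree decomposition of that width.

The largest bag has 4 vertices, giving width 3; this decomposition certifies tw(G) ≤ 3. For the lower bound, the 4 vertices {0, 1, 4, 6} are pairwise adjacent, and any tree decomposition puts a clique entirely inside one bag — forcing width ≥ 3. The upper and lower bounds meet at 3, so that is the treewidth.

Treewidth 3.
Bags: B1 = {2, 3, 4, 7}  B2 = {2, 4, 5, 7}  B3 = {2, 4, 5, 6}  B4 = {1, 2, 4, 6}  B5 = {0, 1, 4, 6}
Tree: B1–B2, B2–B3, B3–B4, B4–B5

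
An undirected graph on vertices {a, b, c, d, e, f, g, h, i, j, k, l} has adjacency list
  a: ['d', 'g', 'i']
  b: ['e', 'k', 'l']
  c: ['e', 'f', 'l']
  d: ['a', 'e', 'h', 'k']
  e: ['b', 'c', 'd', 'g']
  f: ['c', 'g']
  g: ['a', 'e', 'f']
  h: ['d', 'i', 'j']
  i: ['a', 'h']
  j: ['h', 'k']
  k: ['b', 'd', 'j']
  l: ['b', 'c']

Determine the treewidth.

A width-3 tree decomposition is:
Bags: B1 = {a, h, i, j}  B2 = {a, d, h, j}  B3 = {a, d, j, k}  B4 = {a, d, g, k}  B5 = {d, e, g, k}  B6 = {b, e, g, k}  B7 = {b, e, f, g}  B8 = {b, c, e, f}  B9 = {b, c, f, l}
Tree: B1–B2, B2–B3, B3–B4, B4–B5, B5–B6, B6–B7, B7–B8, B8–B9
Every bag has size at most 4, so the width is 4 − 1 = 3 and tw(G) ≤ 3. For the lower bound: the 4 vertex sets {h,i,j}, {a}, {d}, {b,e,g,k} are disjoint, each induces a connected subgraph, and every pair is joined by at least one edge of G. Contracting each set to a single vertex therefore yields K_{4} as a minor, and since treewidth is minor-monotone, tw(G) ≥ tw(K_{4}) = 3. The upper and lower bounds meet at 3, so that is the treewidth.

3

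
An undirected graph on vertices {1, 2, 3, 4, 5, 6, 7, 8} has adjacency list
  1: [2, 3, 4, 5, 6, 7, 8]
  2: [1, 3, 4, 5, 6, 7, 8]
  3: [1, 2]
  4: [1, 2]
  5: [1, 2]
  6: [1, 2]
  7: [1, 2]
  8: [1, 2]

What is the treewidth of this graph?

A width-2 tree decomposition is:
Bags: B1 = {1, 2, 5}  B2 = {1, 2, 7}  B3 = {1, 2, 4}  B4 = {1, 2, 8}  B5 = {1, 2, 3}  B6 = {1, 2, 6}
Tree: B1–B2, B2–B3, B2–B4, B2–B5, B1–B6
Each bag holds 3 vertices, so the decomposition has width 2, which upper-bounds the treewidth. On the other hand G contains the 3-clique {1, 2, 3}. A clique must lie in a single bag of any decomposition, so no decomposition can have width below 2. Hence tw(G) = 2 exactly.

2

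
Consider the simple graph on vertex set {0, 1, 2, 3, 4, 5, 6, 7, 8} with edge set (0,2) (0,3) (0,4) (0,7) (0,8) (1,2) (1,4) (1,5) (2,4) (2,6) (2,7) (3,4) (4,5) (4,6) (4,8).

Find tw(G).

A width-2 tree decomposition is:
Bags: B1 = {0, 2, 4}  B2 = {0, 4, 8}  B3 = {1, 2, 4}  B4 = {0, 3, 4}  B5 = {0, 2, 7}  B6 = {1, 4, 5}  B7 = {2, 4, 6}
Tree: B1–B2, B1–B3, B1–B4, B1–B5, B3–B6, B1–B7
Every bag has size at most 3, so the width is 3 − 1 = 2 and tw(G) ≤ 2. Conversely, {0, 4, 8} is a clique of size 3, and the vertices of any clique must share a bag in every tree decomposition; so some bag has ≥ 3 vertices and tw(G) ≥ 2. The upper and lower bounds meet at 2, so that is the treewidth.

2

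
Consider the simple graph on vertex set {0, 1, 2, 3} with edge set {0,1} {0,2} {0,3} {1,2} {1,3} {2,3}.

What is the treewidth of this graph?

A width-3 tree decomposition is:
Bags: B1 = {0, 1, 2, 3}
Tree: (single bag)
A single bag containing all 4 vertices is trivially a valid decomposition of width 3. For the lower bound, the 4 vertices {0, 1, 2, 3} are pairwise adjacent, and any tree decomposition puts a clique entirely inside one bag — forcing width ≥ 3. Combining the bounds, tw(G) = 3.

3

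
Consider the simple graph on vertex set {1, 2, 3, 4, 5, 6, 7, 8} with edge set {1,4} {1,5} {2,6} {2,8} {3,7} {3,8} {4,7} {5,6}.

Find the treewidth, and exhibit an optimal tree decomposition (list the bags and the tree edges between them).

Treewidth 2.
Bags: B1 = {2, 5, 6}  B2 = {2, 5, 8}  B3 = {3, 5, 8}  B4 = {3, 5, 7}  B5 = {4, 5, 7}  B6 = {1, 4, 5}
Tree: B1–B2, B2–B3, B3–B4, B4–B5, B5–B6

Each bag holds 3 vertices, so the decomposition has width 2, which upper-bounds the treewidth. The edges 5–6–2–8–3–7–4–1–5 form a cycle, so G is not a tree and its treewidth is at least 2. Hence tw(G) = 2 exactly.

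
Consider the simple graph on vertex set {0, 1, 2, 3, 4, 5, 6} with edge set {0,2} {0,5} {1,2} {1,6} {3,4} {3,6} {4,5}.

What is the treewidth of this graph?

2

A width-2 tree decomposition is:
Bags: B1 = {0, 2, 5}  B2 = {1, 2, 5}  B3 = {1, 5, 6}  B4 = {3, 5, 6}  B5 = {3, 4, 5}
Tree: B1–B2, B2–B3, B3–B4, B4–B5
The largest bag has 3 vertices, giving width 2; this decomposition certifies tw(G) ≤ 2. For the lower bound, G contains the cycle 5–0–2–1–6–3–4–5, so G is not a forest; only forests have treewidth ≤ 1, hence tw(G) ≥ 2. Hence tw(G) = 2 exactly.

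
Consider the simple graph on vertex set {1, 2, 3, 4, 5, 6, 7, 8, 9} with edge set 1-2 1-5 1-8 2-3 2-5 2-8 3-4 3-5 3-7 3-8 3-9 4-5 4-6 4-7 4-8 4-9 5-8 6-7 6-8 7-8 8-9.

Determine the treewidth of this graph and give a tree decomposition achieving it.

Every bag has size at most 4, so the width is 4 − 1 = 3 and tw(G) ≤ 3. On the other hand G contains the 4-clique {1, 2, 5, 8}. A clique must lie in a single bag of any decomposition, so no decomposition can have width below 3. Combining the bounds, tw(G) = 3.

Treewidth 3.
Bags: B1 = {3, 4, 5, 8}  B2 = {3, 4, 8, 9}  B3 = {2, 3, 5, 8}  B4 = {3, 4, 7, 8}  B5 = {1, 2, 5, 8}  B6 = {4, 6, 7, 8}
Tree: B1–B2, B1–B3, B1–B4, B3–B5, B4–B6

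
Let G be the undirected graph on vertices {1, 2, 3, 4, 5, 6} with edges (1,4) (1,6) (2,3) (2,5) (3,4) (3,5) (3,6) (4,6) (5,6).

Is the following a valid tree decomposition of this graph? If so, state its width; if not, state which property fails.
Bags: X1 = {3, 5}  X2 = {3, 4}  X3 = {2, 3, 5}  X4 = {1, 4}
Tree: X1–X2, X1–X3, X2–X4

A tree decomposition must satisfy three properties: every vertex lies in some bag; for every edge, both endpoints lie together in some bag; and for every vertex, the bags containing it form a connected subtree. Here vertex 6 appears in no bag, so the decomposition is invalid.

No — vertex 6 appears in no bag.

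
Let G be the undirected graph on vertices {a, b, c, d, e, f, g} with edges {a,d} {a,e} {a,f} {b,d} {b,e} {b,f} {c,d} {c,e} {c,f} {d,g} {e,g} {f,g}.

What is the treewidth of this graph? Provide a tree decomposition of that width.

Treewidth 3.
Bags: B1 = {c, d, e, f}  B2 = {b, d, e, f}  B3 = {a, d, e, f}  B4 = {d, e, f, g}
Tree: B1–B2, B2–B3, B3–B4

Each bag holds 4 vertices, so the decomposition has width 3, which upper-bounds the treewidth. For the lower bound: the 4 vertex sets {c,e}, {b,d}, {f}, {a} are disjoint, each induces a connected subgraph, and every pair is joined by at least one edge of G. Contracting each set to a single vertex therefore yields K_{4} as a minor, and since treewidth is minor-monotone, tw(G) ≥ tw(K_{4}) = 3. Therefore the treewidth is 3.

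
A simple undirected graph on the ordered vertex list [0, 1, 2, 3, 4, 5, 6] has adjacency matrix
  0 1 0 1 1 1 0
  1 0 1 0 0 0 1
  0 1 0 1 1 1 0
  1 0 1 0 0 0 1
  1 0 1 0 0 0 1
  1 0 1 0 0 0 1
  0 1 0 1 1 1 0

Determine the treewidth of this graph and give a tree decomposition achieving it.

Treewidth 3.
Bags: B1 = {0, 1, 2, 6}  B2 = {0, 2, 5, 6}  B3 = {0, 2, 4, 6}  B4 = {0, 2, 3, 6}
Tree: B1–B2, B2–B3, B3–B4

Every bag has size at most 4, so the width is 4 − 1 = 3 and tw(G) ≤ 3. For the lower bound: the 4 vertex sets {1,6}, {2,5}, {0}, {4} are disjoint, each induces a connected subgraph, and every pair is joined by at least one edge of G. Contracting each set to a single vertex therefore yields K_{4} as a minor, and since treewidth is minor-monotone, tw(G) ≥ tw(K_{4}) = 3. Therefore the treewidth is 3.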